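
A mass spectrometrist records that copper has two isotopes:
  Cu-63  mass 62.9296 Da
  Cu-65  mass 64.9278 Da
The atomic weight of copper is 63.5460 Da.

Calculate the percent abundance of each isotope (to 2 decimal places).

Cu-63: 69.15%, Cu-65: 30.85%

Let x be the fractional abundance of Cu-63; then Cu-65 has abundance 1 − x.
62.9296·x + 64.9278·(1 − x) = 63.5460
(62.9296 − 64.9278)·x = 63.5460 − 64.9278
x = -1.3818 / -1.9982 = 0.69152 → 69.15% Cu-63, 30.85% Cu-65.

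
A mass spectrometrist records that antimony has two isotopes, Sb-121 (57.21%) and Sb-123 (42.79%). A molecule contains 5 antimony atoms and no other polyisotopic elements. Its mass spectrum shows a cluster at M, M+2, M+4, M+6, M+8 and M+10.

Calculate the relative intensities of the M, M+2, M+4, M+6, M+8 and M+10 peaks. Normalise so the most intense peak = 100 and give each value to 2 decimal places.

Expanding (0.5721 + 0.4279)^5:
P(M) = 0.5721^5 = 0.061286
P(M+2) = 5 × 0.5721^4 × 0.4279^1 = 0.229192
P(M+4) = 10 × 0.5721^3 × 0.4279^2 = 0.342847
P(M+6) = 10 × 0.5721^2 × 0.4279^3 = 0.256431
P(M+8) = 5 × 0.5721^1 × 0.4279^4 = 0.095898
P(M+10) = 0.4279^5 = 0.014345
The M+4 peak is largest (0.342847); scaling to 100 gives 17.88 : 66.85 : 100.00 : 74.79 : 27.97 : 4.18.

17.88 : 66.85 : 100.00 : 74.79 : 27.97 : 4.18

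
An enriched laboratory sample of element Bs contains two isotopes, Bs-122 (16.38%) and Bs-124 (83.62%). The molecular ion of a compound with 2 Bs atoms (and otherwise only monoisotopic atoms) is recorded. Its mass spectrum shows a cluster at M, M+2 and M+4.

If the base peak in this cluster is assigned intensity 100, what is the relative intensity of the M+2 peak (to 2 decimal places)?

39.18

(0.1638 + 0.8362)^2 gives M 0.0268, M+2 0.2739, M+4 0.6992; the largest is M+4.
P(M+4) = C(2,2) × 0.1638^0 × 0.8362^2 = 1 × 1.0000 × 0.69923044 = 0.699230 (base)
P(M+2) = C(2,1) × 0.1638^1 × 0.8362^1 = 2 × 0.1638 × 0.8362 = 0.273939
Relative intensity = 0.273939 / 0.699230 × 100 = 39.18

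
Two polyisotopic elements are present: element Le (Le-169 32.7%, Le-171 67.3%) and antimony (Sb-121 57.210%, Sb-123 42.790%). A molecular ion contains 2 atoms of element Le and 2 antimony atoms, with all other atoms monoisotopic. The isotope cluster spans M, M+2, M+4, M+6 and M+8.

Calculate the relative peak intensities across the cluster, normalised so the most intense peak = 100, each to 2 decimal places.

Element Le pattern (n=2): 0.106929 : 0.440142 : 0.452929
Antimony pattern (n=2): 0.32729841 : 0.48960318 : 0.18309841
Convolve the two distributions (both contribute in 2-u steps):
  M: 0.106929×0.32729841 = 0.034998
  M+2: 0.106929×0.48960318 + 0.440142×0.32729841 = 0.196411
  M+4: 0.106929×0.18309841 + 0.440142×0.48960318 + 0.452929×0.32729841 = 0.383316
  M+6: 0.440142×0.18309841 + 0.452929×0.48960318 = 0.302345
  M+8: 0.452929×0.18309841 = 0.082931
Scale to base peak (0.383316) = 100: 9.13 : 51.24 : 100.00 : 78.88 : 21.64

9.13 : 51.24 : 100.00 : 78.88 : 21.64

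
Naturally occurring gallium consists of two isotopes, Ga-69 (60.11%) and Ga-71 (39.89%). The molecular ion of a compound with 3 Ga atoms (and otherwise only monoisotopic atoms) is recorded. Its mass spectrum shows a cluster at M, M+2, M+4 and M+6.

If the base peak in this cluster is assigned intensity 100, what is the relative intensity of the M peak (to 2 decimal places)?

50.23

Term probabilities: M 0.2172, M+2 0.4324, M+4 0.2869, M+6 0.0635. Base peak = M+2.
P(M+2) = C(3,1) × 0.6011^2 × 0.3989^1 = 3 × 0.36132121 × 0.3989 = 0.432393 (base)
P(M) = C(3,0) × 0.6011^3 × 0.3989^0 = 1 × 0.21719018 × 1.0000 = 0.217190
Relative intensity = 0.217190 / 0.432393 × 100 = 50.23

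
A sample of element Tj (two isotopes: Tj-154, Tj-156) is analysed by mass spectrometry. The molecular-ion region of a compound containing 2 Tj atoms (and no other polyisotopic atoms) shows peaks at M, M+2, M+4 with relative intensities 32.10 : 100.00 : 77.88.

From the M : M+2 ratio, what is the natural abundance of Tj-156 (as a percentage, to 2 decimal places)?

60.90%

Let p = fractional abundance of Tj-154. I(M+2)/I(M) = [C(2,1)·p^1·(1−p)] / p^2 = 2·(1−p)/p = 100.00/32.10 = 3.1153
(1−p)/p = 3.1153/2 = 1.5576  ⇒  p = 1/(1 + 1.5576) = 0.3910
Tj-154: 39.10%, Tj-156: 60.90%.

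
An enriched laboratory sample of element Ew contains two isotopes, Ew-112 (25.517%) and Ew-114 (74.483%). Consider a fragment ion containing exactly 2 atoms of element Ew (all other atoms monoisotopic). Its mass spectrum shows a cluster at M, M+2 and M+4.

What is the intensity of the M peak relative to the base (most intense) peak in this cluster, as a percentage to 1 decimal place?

Binomial terms of (0.25517 + 0.74483)^2: M 0.0651, M+2 0.3801, M+4 0.5548 → M+4 is the base peak.
P(M+4) = C(2,2) × 0.25517^0 × 0.74483^2 = 1 × 1.0000 × 0.55477173 = 0.554772 (base)
P(M) = C(2,0) × 0.25517^2 × 0.74483^0 = 1 × 0.06511173 × 1.0000 = 0.065112
Relative intensity = 0.065112 / 0.554772 × 100 = 11.7

11.7%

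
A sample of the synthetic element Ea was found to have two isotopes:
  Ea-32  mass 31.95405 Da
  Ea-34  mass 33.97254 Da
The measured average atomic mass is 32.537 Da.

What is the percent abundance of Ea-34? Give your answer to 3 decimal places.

Writing the weighted mean with unknown fraction x of Ea-32:
31.95405·x + 33.97254·(1 − x) = 32.537
(31.95405 − 33.97254)·x = 32.537 − 33.97254
x = -1.43554 / -2.01849 = 0.71120 → 71.120% Ea-32, 28.880% Ea-34.

28.880%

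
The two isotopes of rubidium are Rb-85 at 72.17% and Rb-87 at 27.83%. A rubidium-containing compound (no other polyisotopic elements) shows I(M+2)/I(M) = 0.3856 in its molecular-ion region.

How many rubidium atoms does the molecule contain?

1

The M+2/M ratio from n Rb atoms is n · q/p = n · 0.2783/0.7217.
n = 0.3856 × 0.7217/0.2783 = 1.00 ≈ 1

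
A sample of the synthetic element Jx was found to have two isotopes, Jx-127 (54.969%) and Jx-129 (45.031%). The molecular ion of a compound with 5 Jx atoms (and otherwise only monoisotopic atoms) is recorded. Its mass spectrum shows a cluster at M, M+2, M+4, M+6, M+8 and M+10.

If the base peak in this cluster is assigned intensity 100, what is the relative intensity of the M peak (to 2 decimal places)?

14.90

Term probabilities: M 0.0502, M+2 0.2056, M+4 0.3368, M+6 0.2759, M+8 0.1130, M+10 0.0185. Base peak = M+4.
P(M+4) = C(5,2) × 0.54969^3 × 0.45031^2 = 10 × 0.16609383 × 0.2027791 = 0.336804 (base)
P(M) = C(5,0) × 0.54969^5 × 0.45031^0 = 1 × 0.05018676 × 1.0000 = 0.050187
Relative intensity = 0.050187 / 0.336804 × 100 = 14.90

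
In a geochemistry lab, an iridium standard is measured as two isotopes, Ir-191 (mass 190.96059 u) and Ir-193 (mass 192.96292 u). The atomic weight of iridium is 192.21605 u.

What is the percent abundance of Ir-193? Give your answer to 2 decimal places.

Let x be the fractional abundance of Ir-191; then Ir-193 has abundance 1 − x.
190.96059·x + 192.96292·(1 − x) = 192.21605
(190.96059 − 192.96292)·x = 192.21605 − 192.96292
x = -0.74687 / -2.00233 = 0.37300 → 37.30% Ir-191, 62.70% Ir-193.

62.70%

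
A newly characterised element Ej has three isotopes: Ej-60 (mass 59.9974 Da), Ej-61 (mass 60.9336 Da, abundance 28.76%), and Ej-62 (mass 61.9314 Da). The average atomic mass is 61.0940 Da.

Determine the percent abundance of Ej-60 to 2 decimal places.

28.46%

Let x and y be the fractions of Ej-60 and Ej-62. Then x + y = 1 − 0.2876 = 0.7124 and 59.9974x + 61.9314y = 61.0940 − 0.2876×60.9336 = 43.56949664.
Substituting: 59.9974x + 61.9314(0.7124 − x) = 43.56949664
(59.9974 − 61.9314)x = -0.55043272  ⇒  x = 0.28461, y = 0.42779
Ej-60: 28.46%, Ej-62: 42.78%.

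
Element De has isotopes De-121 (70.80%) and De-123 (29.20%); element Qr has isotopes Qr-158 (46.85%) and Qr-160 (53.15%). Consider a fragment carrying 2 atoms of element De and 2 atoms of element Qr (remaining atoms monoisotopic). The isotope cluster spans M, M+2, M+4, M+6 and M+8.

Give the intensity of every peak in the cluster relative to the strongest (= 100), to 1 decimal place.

Element De pattern (n=2): 0.501264 : 0.413472 : 0.085264
Element Qr pattern (n=2): 0.21949225 : 0.4980155 : 0.28249225
Convolve the two distributions (both contribute in 2-u steps):
  M: 0.501264×0.21949225 = 0.110024
  M+2: 0.501264×0.4980155 + 0.413472×0.21949225 = 0.340391
  M+4: 0.501264×0.28249225 + 0.413472×0.4980155 + 0.085264×0.21949225 = 0.366233
  M+6: 0.413472×0.28249225 + 0.085264×0.4980155 = 0.159265
  M+8: 0.085264×0.28249225 = 0.024086
Scale to base peak (0.366233) = 100: 30.0 : 92.9 : 100.0 : 43.5 : 6.6

30.0 : 92.9 : 100.0 : 43.5 : 6.6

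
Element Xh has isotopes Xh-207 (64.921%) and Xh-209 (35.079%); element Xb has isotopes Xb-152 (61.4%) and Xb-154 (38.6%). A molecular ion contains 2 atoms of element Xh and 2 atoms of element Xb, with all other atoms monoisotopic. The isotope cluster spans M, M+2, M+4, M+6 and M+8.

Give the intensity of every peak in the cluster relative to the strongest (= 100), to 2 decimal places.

42.77 : 100.00 : 87.51 : 33.97 : 4.94

Element Xh pattern (n=2): 0.42147362 : 0.45547275 : 0.12305362
Element Xb pattern (n=2): 0.376996 : 0.474008 : 0.148996
Convolve the two distributions (both contribute in 2-u steps):
  M: 0.42147362×0.376996 = 0.158894
  M+2: 0.42147362×0.474008 + 0.45547275×0.376996 = 0.371493
  M+4: 0.42147362×0.148996 + 0.45547275×0.474008 + 0.12305362×0.376996 = 0.325086
  M+6: 0.45547275×0.148996 + 0.12305362×0.474008 = 0.126192
  M+8: 0.12305362×0.148996 = 0.018334
Scale to base peak (0.371493) = 100: 42.77 : 100.00 : 87.51 : 33.97 : 4.94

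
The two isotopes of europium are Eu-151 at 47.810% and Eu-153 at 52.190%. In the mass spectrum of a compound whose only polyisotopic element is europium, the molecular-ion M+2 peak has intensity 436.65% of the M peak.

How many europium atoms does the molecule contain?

For n independent Eu atoms, I(M+2)/I(M) = n · (abundance Eu-153) / (abundance Eu-151) = n · 0.52190/0.47810.
n = 4.3665 × 0.47810/0.52190 = 4.00 ≈ 4

4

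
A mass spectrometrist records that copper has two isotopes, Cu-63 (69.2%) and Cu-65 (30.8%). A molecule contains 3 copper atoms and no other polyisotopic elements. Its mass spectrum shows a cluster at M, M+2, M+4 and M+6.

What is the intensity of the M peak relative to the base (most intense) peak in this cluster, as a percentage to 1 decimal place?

Binomial terms of (0.692 + 0.308)^3: M 0.3314, M+2 0.4425, M+4 0.1969, M+6 0.0292 → M+2 is the base peak.
P(M+2) = C(3,1) × 0.692^2 × 0.308^1 = 3 × 0.478864 × 0.3080 = 0.442470 (base)
P(M) = C(3,0) × 0.692^3 × 0.308^0 = 1 × 0.33137389 × 1.0000 = 0.331374
Relative intensity = 0.331374 / 0.442470 × 100 = 74.9

74.9%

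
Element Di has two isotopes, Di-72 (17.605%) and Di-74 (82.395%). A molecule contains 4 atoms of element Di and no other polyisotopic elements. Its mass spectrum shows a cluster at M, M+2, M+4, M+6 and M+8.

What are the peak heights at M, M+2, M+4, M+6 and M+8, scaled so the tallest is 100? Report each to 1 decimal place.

Expanding (0.17605 + 0.82395)^4:
P(M) = 0.17605^4 = 0.000961
P(M+2) = 4 × 0.17605^3 × 0.82395^1 = 0.017983
P(M+4) = 6 × 0.17605^2 × 0.82395^2 = 0.126248
P(M+6) = 4 × 0.17605^1 × 0.82395^3 = 0.393911
P(M+8) = 0.82395^4 = 0.460897
The M+8 peak is largest (0.460897); scaling to 100 gives 0.2 : 3.9 : 27.4 : 85.5 : 100.0.

0.2 : 3.9 : 27.4 : 85.5 : 100.0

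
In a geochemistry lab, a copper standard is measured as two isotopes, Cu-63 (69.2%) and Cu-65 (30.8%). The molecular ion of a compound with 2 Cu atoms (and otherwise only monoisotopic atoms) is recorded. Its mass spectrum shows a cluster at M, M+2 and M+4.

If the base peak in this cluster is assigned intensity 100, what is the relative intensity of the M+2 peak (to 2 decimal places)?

89.02

(0.692 + 0.308)^2 gives M 0.4789, M+2 0.4263, M+4 0.0949; the largest is M.
P(M) = C(2,0) × 0.692^2 × 0.308^0 = 1 × 0.478864 × 1.0000 = 0.478864 (base)
P(M+2) = C(2,1) × 0.692^1 × 0.308^1 = 2 × 0.6920 × 0.3080 = 0.426272
Relative intensity = 0.426272 / 0.478864 × 100 = 89.02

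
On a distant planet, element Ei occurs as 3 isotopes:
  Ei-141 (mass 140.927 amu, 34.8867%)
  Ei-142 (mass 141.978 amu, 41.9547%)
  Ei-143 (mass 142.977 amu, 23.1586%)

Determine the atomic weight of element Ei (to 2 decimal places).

141.84 amu

The abundance-weighted mean is 0.348867 × 140.927 + 0.419547 × 141.978 + 0.231586 × 142.977
= 49.1648 + 59.5664 + 33.1115 = 141.8427 amu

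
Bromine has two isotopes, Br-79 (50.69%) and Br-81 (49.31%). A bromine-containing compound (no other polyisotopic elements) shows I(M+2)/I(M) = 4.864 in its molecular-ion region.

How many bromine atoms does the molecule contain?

The M+2/M ratio from n Br atoms is n · q/p = n · 0.4931/0.5069.
n = 4.864 × 0.5069/0.4931 = 5.00 ≈ 5

5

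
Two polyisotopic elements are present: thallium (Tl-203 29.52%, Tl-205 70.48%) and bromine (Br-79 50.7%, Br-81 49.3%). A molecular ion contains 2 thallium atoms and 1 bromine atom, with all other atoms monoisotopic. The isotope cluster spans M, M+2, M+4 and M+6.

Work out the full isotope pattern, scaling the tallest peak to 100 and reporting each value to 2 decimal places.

9.67 : 55.57 : 100.00 : 53.59

Thallium pattern (n=2): 0.08714304 : 0.41611392 : 0.49674304
Bromine pattern (n=1): 0.5070 : 0.4930
Convolve the two distributions (both contribute in 2-u steps):
  M: 0.08714304×0.5070 = 0.044182
  M+2: 0.08714304×0.4930 + 0.41611392×0.5070 = 0.253931
  M+4: 0.41611392×0.4930 + 0.49674304×0.5070 = 0.456993
  M+6: 0.49674304×0.4930 = 0.244894
Scale to base peak (0.456993) = 100: 9.67 : 55.57 : 100.00 : 53.59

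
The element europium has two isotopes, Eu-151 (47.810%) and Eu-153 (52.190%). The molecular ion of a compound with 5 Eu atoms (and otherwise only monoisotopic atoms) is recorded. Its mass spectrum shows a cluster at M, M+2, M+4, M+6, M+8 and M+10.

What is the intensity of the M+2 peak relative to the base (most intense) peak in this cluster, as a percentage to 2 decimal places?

Binomial terms of (0.47810 + 0.52190)^5: M 0.0250, M+2 0.1363, M+4 0.2977, M+6 0.3249, M+8 0.1774, M+10 0.0387 → M+6 is the base peak.
P(M+6) = C(5,3) × 0.47810^2 × 0.52190^3 = 10 × 0.22857961 × 0.14215492 = 0.324937 (base)
P(M+2) = C(5,1) × 0.47810^4 × 0.52190^1 = 5 × 0.05224864 × 0.5219 = 0.136343
Relative intensity = 0.136343 / 0.324937 × 100 = 41.96

41.96%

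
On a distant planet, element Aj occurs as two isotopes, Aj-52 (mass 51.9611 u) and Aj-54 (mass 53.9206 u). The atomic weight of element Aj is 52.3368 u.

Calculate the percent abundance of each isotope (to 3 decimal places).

Aj-52: 80.827%, Aj-54: 19.173%

Let x be the fractional abundance of Aj-52; then Aj-54 has abundance 1 − x.
51.9611·x + 53.9206·(1 − x) = 52.3368
(51.9611 − 53.9206)·x = 52.3368 − 53.9206
x = -1.5838 / -1.9595 = 0.80827 → 80.827% Aj-52, 19.173% Aj-54.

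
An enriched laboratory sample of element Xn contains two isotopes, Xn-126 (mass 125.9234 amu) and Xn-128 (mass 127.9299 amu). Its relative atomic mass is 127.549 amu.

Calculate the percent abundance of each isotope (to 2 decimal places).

Xn-126: 18.98%, Xn-128: 81.02%

With x = fraction of Xn-126 (so Xn-128 is 1 − x):
125.9234·x + 127.9299·(1 − x) = 127.549
(125.9234 − 127.9299)·x = 127.549 − 127.9299
x = -0.3809 / -2.0065 = 0.18983 → 18.98% Xn-126, 81.02% Xn-128.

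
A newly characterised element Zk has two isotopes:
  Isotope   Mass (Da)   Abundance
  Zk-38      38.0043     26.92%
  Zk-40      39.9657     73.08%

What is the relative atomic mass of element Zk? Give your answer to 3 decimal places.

39.438 Da

Weight each isotope mass by its fractional abundance: 0.2692 × 38.0043 + 0.7308 × 39.9657
= 10.23076 + 29.20693 = 39.43769 Da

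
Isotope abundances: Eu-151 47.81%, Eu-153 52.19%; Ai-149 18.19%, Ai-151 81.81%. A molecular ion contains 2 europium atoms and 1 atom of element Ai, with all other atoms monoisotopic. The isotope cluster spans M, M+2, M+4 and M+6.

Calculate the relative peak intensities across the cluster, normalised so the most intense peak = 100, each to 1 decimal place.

9.1 : 60.7 : 100.0 : 48.7

Europium pattern (n=2): 0.22857961 : 0.49904078 : 0.27237961
Element Ai pattern (n=1): 0.1819 : 0.8181
Convolve the two distributions (both contribute in 2-u steps):
  M: 0.22857961×0.1819 = 0.041579
  M+2: 0.22857961×0.8181 + 0.49904078×0.1819 = 0.277776
  M+4: 0.49904078×0.8181 + 0.27237961×0.1819 = 0.457811
  M+6: 0.27237961×0.8181 = 0.222834
Scale to base peak (0.457811) = 100: 9.1 : 60.7 : 100.0 : 48.7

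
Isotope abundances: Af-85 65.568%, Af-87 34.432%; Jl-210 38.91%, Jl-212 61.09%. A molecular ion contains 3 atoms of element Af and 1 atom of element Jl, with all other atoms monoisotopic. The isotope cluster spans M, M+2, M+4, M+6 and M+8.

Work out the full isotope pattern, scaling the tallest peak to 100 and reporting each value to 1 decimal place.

30.3 : 95.3 : 100.0 : 43.7 : 6.9

Element Af pattern (n=3): 0.28188749 : 0.4440863 : 0.23320491 : 0.04082129
Element Jl pattern (n=1): 0.3891 : 0.6109
Convolve the two distributions (both contribute in 2-u steps):
  M: 0.28188749×0.3891 = 0.109682
  M+2: 0.28188749×0.6109 + 0.4440863×0.3891 = 0.344999
  M+4: 0.4440863×0.6109 + 0.23320491×0.3891 = 0.362032
  M+6: 0.23320491×0.6109 + 0.04082129×0.3891 = 0.158348
  M+8: 0.04082129×0.6109 = 0.024938
Scale to base peak (0.362032) = 100: 30.3 : 95.3 : 100.0 : 43.7 : 6.9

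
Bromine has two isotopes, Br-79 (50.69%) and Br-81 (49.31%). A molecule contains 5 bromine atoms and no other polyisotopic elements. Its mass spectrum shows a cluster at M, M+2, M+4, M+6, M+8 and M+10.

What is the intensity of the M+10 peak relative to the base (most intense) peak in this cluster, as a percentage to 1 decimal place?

Binomial terms of (0.5069 + 0.4931)^5: M 0.0335, M+2 0.1628, M+4 0.3167, M+6 0.3081, M+8 0.1498, M+10 0.0292 → M+4 is the base peak.
P(M+4) = C(5,2) × 0.5069^3 × 0.4931^2 = 10 × 0.13024674 × 0.24314761 = 0.316692 (base)
P(M+10) = C(5,5) × 0.5069^0 × 0.4931^5 = 1 × 1.0000 × 0.02915245 = 0.029152
Relative intensity = 0.029152 / 0.316692 × 100 = 9.2

9.2%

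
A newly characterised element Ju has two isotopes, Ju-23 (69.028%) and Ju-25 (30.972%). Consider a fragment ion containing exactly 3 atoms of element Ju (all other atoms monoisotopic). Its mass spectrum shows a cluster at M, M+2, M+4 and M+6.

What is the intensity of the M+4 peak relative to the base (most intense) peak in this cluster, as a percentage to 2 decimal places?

Term probabilities: M 0.3289, M+2 0.4427, M+4 0.1986, M+6 0.0297. Base peak = M+2.
P(M+2) = C(3,1) × 0.69028^2 × 0.30972^1 = 3 × 0.47648648 × 0.30972 = 0.442732 (base)
P(M+4) = C(3,2) × 0.69028^1 × 0.30972^2 = 3 × 0.69028 × 0.09592648 = 0.198648
Relative intensity = 0.198648 / 0.442732 × 100 = 44.87

44.87%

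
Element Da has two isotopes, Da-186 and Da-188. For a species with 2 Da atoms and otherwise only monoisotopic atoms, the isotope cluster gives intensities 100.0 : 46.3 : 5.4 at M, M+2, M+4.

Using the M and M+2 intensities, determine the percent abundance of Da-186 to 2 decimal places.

81.20%

Write p for the Da-186 fraction. I(M+2)/I(M) = [C(2,1)·p^1·(1−p)] / p^2 = 2·(1−p)/p = 46.3/100.0 = 0.4630
(1−p)/p = 0.4630/2 = 0.2315  ⇒  p = 1/(1 + 0.2315) = 0.8120
Da-186: 81.20%, Da-188: 18.80%.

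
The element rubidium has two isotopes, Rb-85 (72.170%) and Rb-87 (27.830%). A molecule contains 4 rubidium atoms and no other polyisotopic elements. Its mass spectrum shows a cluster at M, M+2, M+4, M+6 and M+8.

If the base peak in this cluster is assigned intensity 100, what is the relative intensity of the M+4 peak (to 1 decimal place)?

Term probabilities: M 0.2713, M+2 0.4184, M+4 0.2420, M+6 0.0622, M+8 0.0060. Base peak = M+2.
P(M+2) = C(4,1) × 0.72170^3 × 0.27830^1 = 4 × 0.37589809 × 0.2783 = 0.418450 (base)
P(M+4) = C(4,2) × 0.72170^2 × 0.27830^2 = 6 × 0.52085089 × 0.07745089 = 0.242042
Relative intensity = 0.242042 / 0.418450 × 100 = 57.8

57.8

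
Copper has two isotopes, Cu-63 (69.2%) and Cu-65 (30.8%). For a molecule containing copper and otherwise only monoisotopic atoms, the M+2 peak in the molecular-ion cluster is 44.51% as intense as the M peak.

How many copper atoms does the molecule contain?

1

For n independent Cu atoms, I(M+2)/I(M) = n · (abundance Cu-65) / (abundance Cu-63) = n · 0.308/0.692.
n = 0.4451 × 0.692/0.308 = 1.00 ≈ 1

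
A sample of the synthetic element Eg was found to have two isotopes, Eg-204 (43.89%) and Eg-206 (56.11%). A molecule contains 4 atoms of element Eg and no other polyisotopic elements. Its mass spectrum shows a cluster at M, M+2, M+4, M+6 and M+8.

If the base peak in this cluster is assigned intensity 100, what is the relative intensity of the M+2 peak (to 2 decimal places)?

Binomial terms of (0.4389 + 0.5611)^4: M 0.0371, M+2 0.1898, M+4 0.3639, M+6 0.3101, M+8 0.0991 → M+4 is the base peak.
P(M+4) = C(4,2) × 0.4389^2 × 0.5611^2 = 6 × 0.19263321 × 0.31483321 = 0.363884 (base)
P(M+2) = C(4,1) × 0.4389^3 × 0.5611^1 = 4 × 0.08454672 × 0.5611 = 0.189757
Relative intensity = 0.189757 / 0.363884 × 100 = 52.15

52.15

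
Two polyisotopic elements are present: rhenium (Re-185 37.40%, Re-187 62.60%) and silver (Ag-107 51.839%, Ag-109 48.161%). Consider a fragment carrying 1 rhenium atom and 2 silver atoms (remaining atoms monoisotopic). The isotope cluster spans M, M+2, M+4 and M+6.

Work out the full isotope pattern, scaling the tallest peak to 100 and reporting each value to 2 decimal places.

25.17 : 88.89 : 100.00 : 36.36

Rhenium pattern (n=1): 0.3740 : 0.6260
Silver pattern (n=2): 0.26872819 : 0.49932362 : 0.23194819
Convolve the two distributions (both contribute in 2-u steps):
  M: 0.3740×0.26872819 = 0.100504
  M+2: 0.3740×0.49932362 + 0.6260×0.26872819 = 0.354971
  M+4: 0.3740×0.23194819 + 0.6260×0.49932362 = 0.399325
  M+6: 0.6260×0.23194819 = 0.145200
Scale to base peak (0.399325) = 100: 25.17 : 88.89 : 100.00 : 36.36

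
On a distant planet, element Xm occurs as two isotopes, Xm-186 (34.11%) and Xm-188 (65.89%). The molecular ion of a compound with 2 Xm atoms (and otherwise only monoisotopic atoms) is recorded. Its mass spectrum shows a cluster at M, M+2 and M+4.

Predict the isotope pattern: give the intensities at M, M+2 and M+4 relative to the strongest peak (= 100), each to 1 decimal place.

Each Xm atom is independently Xm-186 (p = 0.3411) or Xm-188 (q = 0.6589); the cluster is the binomial expansion (p + q)^2.
P(M) = 0.3411^2 = 0.116349
P(M+2) = 2 × 0.3411^1 × 0.6589^1 = 0.449502
P(M+4) = 0.6589^2 = 0.434149
The M+2 peak is largest (0.449502); scaling to 100 gives 25.9 : 100.0 : 96.6.

25.9 : 100.0 : 96.6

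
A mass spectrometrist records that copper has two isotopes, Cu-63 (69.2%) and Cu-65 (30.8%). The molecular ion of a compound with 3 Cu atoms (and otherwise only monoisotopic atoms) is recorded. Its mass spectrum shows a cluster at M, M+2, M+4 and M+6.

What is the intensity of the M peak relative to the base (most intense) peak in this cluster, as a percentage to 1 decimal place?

(0.692 + 0.308)^3 gives M 0.3314, M+2 0.4425, M+4 0.1969, M+6 0.0292; the largest is M+2.
P(M+2) = C(3,1) × 0.692^2 × 0.308^1 = 3 × 0.478864 × 0.3080 = 0.442470 (base)
P(M) = C(3,0) × 0.692^3 × 0.308^0 = 1 × 0.33137389 × 1.0000 = 0.331374
Relative intensity = 0.331374 / 0.442470 × 100 = 74.9

74.9%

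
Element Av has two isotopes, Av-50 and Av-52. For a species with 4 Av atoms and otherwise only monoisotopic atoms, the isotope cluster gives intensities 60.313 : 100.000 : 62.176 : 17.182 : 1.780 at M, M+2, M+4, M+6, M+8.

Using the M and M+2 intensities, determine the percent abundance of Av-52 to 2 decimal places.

If p is the fraction of Av that is Av-50, then I(M+2)/I(M) = [C(4,1)·p^3·(1−p)] / p^4 = 4·(1−p)/p = 100.000/60.313 = 1.6580
(1−p)/p = 1.6580/4 = 0.4145  ⇒  p = 1/(1 + 0.4145) = 0.7070
Av-50: 70.70%, Av-52: 29.30%.

29.30%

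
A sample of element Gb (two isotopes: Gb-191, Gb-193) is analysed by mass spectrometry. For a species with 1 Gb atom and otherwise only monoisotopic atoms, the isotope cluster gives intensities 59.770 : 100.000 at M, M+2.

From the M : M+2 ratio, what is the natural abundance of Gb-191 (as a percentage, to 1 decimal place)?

Write p for the Gb-191 fraction. I(M+2)/I(M) = [C(1,1)·p^0·(1−p)] / p^1 = 1·(1−p)/p = 100.000/59.770 = 1.6731
(1−p)/p = 1.6731/1 = 1.6731  ⇒  p = 1/(1 + 1.6731) = 0.3741
Gb-191: 37.4%, Gb-193: 62.6%.

37.4%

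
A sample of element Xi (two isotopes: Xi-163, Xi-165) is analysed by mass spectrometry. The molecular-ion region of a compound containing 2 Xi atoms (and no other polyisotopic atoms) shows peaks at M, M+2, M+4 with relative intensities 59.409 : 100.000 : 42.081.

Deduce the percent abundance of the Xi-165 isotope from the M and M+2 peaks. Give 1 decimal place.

45.7%

Write p for the Xi-163 fraction. I(M+2)/I(M) = [C(2,1)·p^1·(1−p)] / p^2 = 2·(1−p)/p = 100.000/59.409 = 1.6832
(1−p)/p = 1.6832/2 = 0.8416  ⇒  p = 1/(1 + 0.8416) = 0.5430
Xi-163: 54.3%, Xi-165: 45.7%.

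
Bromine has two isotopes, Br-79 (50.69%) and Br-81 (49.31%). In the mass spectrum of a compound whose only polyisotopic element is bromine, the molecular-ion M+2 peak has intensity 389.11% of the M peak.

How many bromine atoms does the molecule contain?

4

With n Br atoms, P(M+2)/P(M) = C(n,1)·p^(n−1)q / p^n = n·q/p = n · 0.4931/0.5069.
n = 3.8911 × 0.5069/0.4931 = 4.00 ≈ 4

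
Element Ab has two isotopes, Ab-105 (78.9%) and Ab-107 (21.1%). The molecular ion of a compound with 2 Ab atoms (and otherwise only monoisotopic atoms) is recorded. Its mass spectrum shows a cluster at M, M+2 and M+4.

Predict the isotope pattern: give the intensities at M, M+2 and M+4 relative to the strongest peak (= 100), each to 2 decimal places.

100.00 : 53.49 : 7.15

Expanding (0.789 + 0.211)^2:
P(M) = 0.789^2 = 0.622521
P(M+2) = 2 × 0.789^1 × 0.211^1 = 0.332958
P(M+4) = 0.211^2 = 0.044521
The M peak is largest (0.622521); scaling to 100 gives 100.00 : 53.49 : 7.15.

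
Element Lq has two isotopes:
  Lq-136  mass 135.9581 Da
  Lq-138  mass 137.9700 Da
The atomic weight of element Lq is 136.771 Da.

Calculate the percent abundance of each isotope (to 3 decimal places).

Let x be the fractional abundance of Lq-136; then Lq-138 has abundance 1 − x.
135.9581·x + 137.9700·(1 − x) = 136.771
(135.9581 − 137.9700)·x = 136.771 − 137.9700
x = -1.1990 / -2.0119 = 0.59595 → 59.595% Lq-136, 40.405% Lq-138.

Lq-136: 59.595%, Lq-138: 40.405%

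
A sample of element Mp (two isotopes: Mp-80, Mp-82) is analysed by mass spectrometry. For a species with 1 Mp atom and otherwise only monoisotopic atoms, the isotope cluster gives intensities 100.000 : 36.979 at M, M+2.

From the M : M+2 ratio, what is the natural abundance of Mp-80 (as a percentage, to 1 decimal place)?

If p is the fraction of Mp that is Mp-80, then I(M+2)/I(M) = [C(1,1)·p^0·(1−p)] / p^1 = 1·(1−p)/p = 36.979/100.000 = 0.3698
(1−p)/p = 0.3698/1 = 0.3698  ⇒  p = 1/(1 + 0.3698) = 0.7300
Mp-80: 73.0%, Mp-82: 27.0%.

73.0%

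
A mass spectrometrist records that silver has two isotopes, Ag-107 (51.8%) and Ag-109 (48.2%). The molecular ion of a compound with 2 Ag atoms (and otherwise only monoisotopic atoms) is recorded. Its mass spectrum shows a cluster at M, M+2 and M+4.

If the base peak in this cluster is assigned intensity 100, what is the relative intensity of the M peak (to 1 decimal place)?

(0.518 + 0.482)^2 gives M 0.2683, M+2 0.4994, M+4 0.2323; the largest is M+2.
P(M+2) = C(2,1) × 0.518^1 × 0.482^1 = 2 × 0.5180 × 0.4820 = 0.499352 (base)
P(M) = C(2,0) × 0.518^2 × 0.482^0 = 1 × 0.268324 × 1.0000 = 0.268324
Relative intensity = 0.268324 / 0.499352 × 100 = 53.7

53.7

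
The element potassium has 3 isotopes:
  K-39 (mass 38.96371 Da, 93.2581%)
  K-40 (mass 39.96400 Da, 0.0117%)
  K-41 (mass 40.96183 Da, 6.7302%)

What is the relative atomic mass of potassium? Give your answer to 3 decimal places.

Average mass = Σ (abundance × isotope mass) = 0.932581 × 38.96371 + 0.000117 × 39.96400 + 0.067302 × 40.96183
= 36.336816 + 0.004676 + 2.756813 = 39.098305 Da

39.098 Da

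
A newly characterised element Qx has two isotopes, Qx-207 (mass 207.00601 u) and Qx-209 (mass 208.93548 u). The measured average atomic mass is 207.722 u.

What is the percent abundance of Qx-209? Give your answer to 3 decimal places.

With x = fraction of Qx-207 (so Qx-209 is 1 − x):
207.00601·x + 208.93548·(1 − x) = 207.722
(207.00601 − 208.93548)·x = 207.722 − 208.93548
x = -1.21348 / -1.92947 = 0.62892 → 62.892% Qx-207, 37.108% Qx-209.

37.108%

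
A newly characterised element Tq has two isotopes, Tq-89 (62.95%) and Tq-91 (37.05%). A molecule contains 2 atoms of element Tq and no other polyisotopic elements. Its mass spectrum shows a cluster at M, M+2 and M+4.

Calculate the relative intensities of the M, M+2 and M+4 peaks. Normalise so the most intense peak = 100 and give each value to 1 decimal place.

85.0 : 100.0 : 29.4

The 2 Tq atoms are independent, so intensities follow the terms of (0.6295 + 0.3705)^2.
P(M) = 0.6295^2 = 0.396270
P(M+2) = 2 × 0.6295^1 × 0.3705^1 = 0.466459
P(M+4) = 0.3705^2 = 0.137270
The M+2 peak is largest (0.466459); scaling to 100 gives 85.0 : 100.0 : 29.4.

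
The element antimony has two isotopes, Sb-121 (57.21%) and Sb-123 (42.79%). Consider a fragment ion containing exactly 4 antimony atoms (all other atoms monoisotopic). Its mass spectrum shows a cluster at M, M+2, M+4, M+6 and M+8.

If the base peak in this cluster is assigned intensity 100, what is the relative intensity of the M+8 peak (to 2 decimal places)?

Term probabilities: M 0.1071, M+2 0.3205, M+4 0.3596, M+6 0.1793, M+8 0.0335. Base peak = M+4.
P(M+4) = C(4,2) × 0.5721^2 × 0.4279^2 = 6 × 0.32729841 × 0.18309841 = 0.359567 (base)
P(M+8) = C(4,4) × 0.5721^0 × 0.4279^4 = 1 × 1.0000 × 0.03352503 = 0.033525
Relative intensity = 0.033525 / 0.359567 × 100 = 9.32

9.32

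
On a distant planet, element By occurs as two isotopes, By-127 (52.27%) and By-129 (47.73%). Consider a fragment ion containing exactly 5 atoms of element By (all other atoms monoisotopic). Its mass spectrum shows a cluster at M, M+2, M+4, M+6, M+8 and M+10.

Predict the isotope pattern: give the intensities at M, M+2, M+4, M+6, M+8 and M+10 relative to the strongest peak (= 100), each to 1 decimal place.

12.0 : 54.8 : 100.0 : 91.3 : 41.7 : 7.6

Expanding (0.5227 + 0.4773)^5:
P(M) = 0.5227^5 = 0.039018
P(M+2) = 5 × 0.5227^4 × 0.4773^1 = 0.178144
P(M+4) = 10 × 0.5227^3 × 0.4773^2 = 0.325342
P(M+6) = 10 × 0.5227^2 × 0.4773^3 = 0.297084
P(M+8) = 5 × 0.5227^1 × 0.4773^4 = 0.135640
P(M+10) = 0.4773^5 = 0.024772
The M+4 peak is largest (0.325342); scaling to 100 gives 12.0 : 54.8 : 100.0 : 91.3 : 41.7 : 7.6.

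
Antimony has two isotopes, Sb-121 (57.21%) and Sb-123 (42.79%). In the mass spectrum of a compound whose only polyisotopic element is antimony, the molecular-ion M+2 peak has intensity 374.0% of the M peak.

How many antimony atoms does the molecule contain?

With n Sb atoms, P(M+2)/P(M) = C(n,1)·p^(n−1)q / p^n = n·q/p = n · 0.4279/0.5721.
n = 3.740 × 0.5721/0.4279 = 5.00 ≈ 5

5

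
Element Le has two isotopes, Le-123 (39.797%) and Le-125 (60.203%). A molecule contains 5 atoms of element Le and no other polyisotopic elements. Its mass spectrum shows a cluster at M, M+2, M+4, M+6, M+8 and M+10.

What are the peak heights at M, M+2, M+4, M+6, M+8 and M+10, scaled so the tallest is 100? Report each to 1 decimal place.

2.9 : 21.8 : 66.1 : 100.0 : 75.6 : 22.9

Expanding (0.39797 + 0.60203)^5:
P(M) = 0.39797^5 = 0.009983
P(M+2) = 5 × 0.39797^4 × 0.60203^1 = 0.075507
P(M+4) = 10 × 0.39797^3 × 0.60203^2 = 0.228448
P(M+6) = 10 × 0.39797^2 × 0.60203^3 = 0.345585
P(M+8) = 5 × 0.39797^1 × 0.60203^4 = 0.261392
P(M+10) = 0.60203^5 = 0.079084
The M+6 peak is largest (0.345585); scaling to 100 gives 2.9 : 21.8 : 66.1 : 100.0 : 75.6 : 22.9.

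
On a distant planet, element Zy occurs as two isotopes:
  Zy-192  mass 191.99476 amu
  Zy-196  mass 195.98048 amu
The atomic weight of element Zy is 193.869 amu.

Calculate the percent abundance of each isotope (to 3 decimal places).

Zy-192: 52.976%, Zy-196: 47.024%

Let x be the fractional abundance of Zy-192; then Zy-196 has abundance 1 − x.
191.99476·x + 195.98048·(1 − x) = 193.869
(191.99476 − 195.98048)·x = 193.869 − 195.98048
x = -2.11148 / -3.98572 = 0.52976 → 52.976% Zy-192, 47.024% Zy-196.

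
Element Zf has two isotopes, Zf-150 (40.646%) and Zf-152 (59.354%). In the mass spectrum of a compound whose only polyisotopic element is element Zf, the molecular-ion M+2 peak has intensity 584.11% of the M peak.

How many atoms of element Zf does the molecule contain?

4

For n independent Zf atoms, I(M+2)/I(M) = n · (abundance Zf-152) / (abundance Zf-150) = n · 0.59354/0.40646.
n = 5.8411 × 0.40646/0.59354 = 4.00 ≈ 4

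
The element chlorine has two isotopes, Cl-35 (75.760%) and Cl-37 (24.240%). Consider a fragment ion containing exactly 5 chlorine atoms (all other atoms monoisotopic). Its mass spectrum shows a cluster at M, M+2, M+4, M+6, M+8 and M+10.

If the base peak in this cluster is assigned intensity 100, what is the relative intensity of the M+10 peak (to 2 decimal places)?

0.21

Term probabilities: M 0.2496, M+2 0.3993, M+4 0.2555, M+6 0.0817, M+8 0.0131, M+10 0.0008. Base peak = M+2.
P(M+2) = C(5,1) × 0.75760^4 × 0.24240^1 = 5 × 0.32942751 × 0.2424 = 0.399266 (base)
P(M+10) = C(5,5) × 0.75760^0 × 0.24240^5 = 1 × 1.0000 × 0.00083688 = 0.000837
Relative intensity = 0.000837 / 0.399266 × 100 = 0.21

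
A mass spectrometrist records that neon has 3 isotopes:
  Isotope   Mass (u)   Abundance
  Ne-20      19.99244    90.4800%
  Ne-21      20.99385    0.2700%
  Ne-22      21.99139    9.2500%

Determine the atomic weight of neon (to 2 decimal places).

20.18 u

The abundance-weighted mean is 0.904800 × 19.99244 + 0.002700 × 20.99385 + 0.092500 × 21.99139
= 18.089160 + 0.056683 + 2.034204 = 20.180047 u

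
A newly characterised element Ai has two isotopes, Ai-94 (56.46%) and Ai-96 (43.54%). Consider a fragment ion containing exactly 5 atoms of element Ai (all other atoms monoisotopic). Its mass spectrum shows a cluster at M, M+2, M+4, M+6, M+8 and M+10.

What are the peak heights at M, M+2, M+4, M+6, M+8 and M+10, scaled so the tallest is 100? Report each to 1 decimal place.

Each Ai atom is independently Ai-94 (p = 0.5646) or Ai-96 (q = 0.4354); the cluster is the binomial expansion (p + q)^5.
P(M) = 0.5646^5 = 0.057373
P(M+2) = 5 × 0.5646^4 × 0.4354^1 = 0.221219
P(M+4) = 10 × 0.5646^3 × 0.4354^2 = 0.341192
P(M+6) = 10 × 0.5646^2 × 0.4354^3 = 0.263116
P(M+8) = 5 × 0.5646^1 × 0.4354^4 = 0.101453
P(M+10) = 0.4354^5 = 0.015647
The M+4 peak is largest (0.341192); scaling to 100 gives 16.8 : 64.8 : 100.0 : 77.1 : 29.7 : 4.6.

16.8 : 64.8 : 100.0 : 77.1 : 29.7 : 4.6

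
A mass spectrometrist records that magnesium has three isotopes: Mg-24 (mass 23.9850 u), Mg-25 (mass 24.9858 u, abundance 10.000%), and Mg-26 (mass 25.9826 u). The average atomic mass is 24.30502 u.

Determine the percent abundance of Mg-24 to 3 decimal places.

78.990%

The remaining 90.000% is split between Mg-24 (fraction x) and Mg-26 (fraction 0.90000 − x).
Substituting: 23.9850x + 25.9826(0.90000 − x) = 21.80644
(23.9850 − 25.9826)x = -1.5779  ⇒  x = 0.78990, y = 0.11010
Mg-24: 78.990%, Mg-26: 11.010%.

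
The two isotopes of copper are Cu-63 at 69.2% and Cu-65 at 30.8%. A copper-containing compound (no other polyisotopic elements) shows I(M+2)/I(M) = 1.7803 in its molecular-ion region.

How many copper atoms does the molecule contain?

With n Cu atoms, P(M+2)/P(M) = C(n,1)·p^(n−1)q / p^n = n·q/p = n · 0.308/0.692.
n = 1.7803 × 0.692/0.308 = 4.00 ≈ 4

4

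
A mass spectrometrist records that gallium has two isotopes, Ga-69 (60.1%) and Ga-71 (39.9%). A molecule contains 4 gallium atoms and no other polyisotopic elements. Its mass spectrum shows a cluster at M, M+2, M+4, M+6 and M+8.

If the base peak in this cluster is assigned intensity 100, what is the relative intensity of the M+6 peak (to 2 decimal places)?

44.08

(0.601 + 0.399)^4 gives M 0.1305, M+2 0.3465, M+4 0.3450, M+6 0.1527, M+8 0.0253; the largest is M+2.
P(M+2) = C(4,1) × 0.601^3 × 0.399^1 = 4 × 0.2170818 × 0.3990 = 0.346463 (base)
P(M+6) = C(4,3) × 0.601^1 × 0.399^3 = 4 × 0.6010 × 0.0635212 = 0.152705
Relative intensity = 0.152705 / 0.346463 × 100 = 44.08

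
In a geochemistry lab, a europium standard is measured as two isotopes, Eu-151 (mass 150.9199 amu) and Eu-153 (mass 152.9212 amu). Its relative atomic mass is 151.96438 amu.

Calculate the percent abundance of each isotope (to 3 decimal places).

Eu-151: 47.810%, Eu-153: 52.190%

With x = fraction of Eu-151 (so Eu-153 is 1 − x):
150.9199·x + 152.9212·(1 − x) = 151.96438
(150.9199 − 152.9212)·x = 151.96438 − 152.9212
x = -0.95682 / -2.0013 = 0.47810 → 47.810% Eu-151, 52.190% Eu-153.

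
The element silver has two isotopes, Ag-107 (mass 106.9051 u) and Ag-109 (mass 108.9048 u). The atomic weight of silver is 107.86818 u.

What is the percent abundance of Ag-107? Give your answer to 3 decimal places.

Let x be the fractional abundance of Ag-107; then Ag-109 has abundance 1 − x.
106.9051·x + 108.9048·(1 − x) = 107.86818
(106.9051 − 108.9048)·x = 107.86818 − 108.9048
x = -1.03662 / -1.9997 = 0.51839 → 51.839% Ag-107, 48.161% Ag-109.

51.839%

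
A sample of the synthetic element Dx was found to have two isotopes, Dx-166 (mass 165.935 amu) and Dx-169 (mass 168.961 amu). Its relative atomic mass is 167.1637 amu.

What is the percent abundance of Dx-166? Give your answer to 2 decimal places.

Let x be the fractional abundance of Dx-166; then Dx-169 has abundance 1 − x.
165.935·x + 168.961·(1 − x) = 167.1637
(165.935 − 168.961)·x = 167.1637 − 168.961
x = -1.7973 / -3.026 = 0.59395 → 59.40% Dx-166, 40.60% Dx-169.

59.40%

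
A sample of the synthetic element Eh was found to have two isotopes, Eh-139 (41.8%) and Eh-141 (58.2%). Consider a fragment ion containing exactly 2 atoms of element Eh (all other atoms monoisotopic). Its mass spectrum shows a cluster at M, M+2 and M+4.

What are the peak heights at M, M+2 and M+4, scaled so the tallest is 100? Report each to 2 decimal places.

Expanding (0.418 + 0.582)^2:
P(M) = 0.418^2 = 0.174724
P(M+2) = 2 × 0.418^1 × 0.582^1 = 0.486552
P(M+4) = 0.582^2 = 0.338724
The M+2 peak is largest (0.486552); scaling to 100 gives 35.91 : 100.00 : 69.62.

35.91 : 100.00 : 69.62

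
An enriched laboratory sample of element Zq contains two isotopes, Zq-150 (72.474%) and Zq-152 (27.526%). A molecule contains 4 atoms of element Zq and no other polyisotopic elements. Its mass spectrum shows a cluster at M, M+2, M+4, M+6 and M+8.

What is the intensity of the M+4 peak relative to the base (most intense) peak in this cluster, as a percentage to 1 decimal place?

Term probabilities: M 0.2759, M+2 0.4191, M+4 0.2388, M+6 0.0605, M+8 0.0057. Base peak = M+2.
P(M+2) = C(4,1) × 0.72474^3 × 0.27526^1 = 4 × 0.38066828 × 0.27526 = 0.419131 (base)
P(M+4) = C(4,2) × 0.72474^2 × 0.27526^2 = 6 × 0.52524807 × 0.07576807 = 0.238782
Relative intensity = 0.238782 / 0.419131 × 100 = 57.0

57.0%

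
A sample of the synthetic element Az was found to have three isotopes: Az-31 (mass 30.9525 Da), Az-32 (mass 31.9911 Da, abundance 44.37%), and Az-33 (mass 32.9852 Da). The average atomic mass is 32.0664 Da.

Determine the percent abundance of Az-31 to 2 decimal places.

23.50%

Let x and y be the fractions of Az-31 and Az-33. Then x + y = 1 − 0.4437 = 0.5563 and 30.9525x + 32.9852y = 32.0664 − 0.4437×31.9911 = 17.87194893.
Substituting: 30.9525x + 32.9852(0.5563 − x) = 17.87194893
(30.9525 − 32.9852)x = -0.47771783  ⇒  x = 0.23502, y = 0.32128
Az-31: 23.50%, Az-33: 32.13%.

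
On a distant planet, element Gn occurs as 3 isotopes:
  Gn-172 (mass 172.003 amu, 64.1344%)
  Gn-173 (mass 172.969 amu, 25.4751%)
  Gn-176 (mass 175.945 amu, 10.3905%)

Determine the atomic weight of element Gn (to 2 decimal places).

Average mass = Σ (abundance × isotope mass) = 0.641344 × 172.003 + 0.254751 × 172.969 + 0.103905 × 175.945
= 110.3131 + 44.0640 + 18.2816 = 172.6587 amu

172.66 amu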